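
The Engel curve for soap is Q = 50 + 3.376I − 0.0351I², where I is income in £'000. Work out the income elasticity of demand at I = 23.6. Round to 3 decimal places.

0.368

At I = 23.6: Q = 110.1243.
dQ/dI = 3.376 − 0.0702I = 1.71928.
η = (dQ/dI)·(I/Q) = 1.71928 × (23.6/110.1243) = 0.368.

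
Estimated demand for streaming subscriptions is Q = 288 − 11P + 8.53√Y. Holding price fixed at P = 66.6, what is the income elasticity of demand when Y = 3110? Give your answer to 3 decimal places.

7.649

At P = 66.6, Y = 3110: Q = 31.096.
Holding P constant, ∂Q/∂Y = 8.53/(2√Y) = 0.0764784.
η_Y = (∂Q/∂Y)·(Y/Q) = 0.0764784 × (3110/31.096) = 7.649.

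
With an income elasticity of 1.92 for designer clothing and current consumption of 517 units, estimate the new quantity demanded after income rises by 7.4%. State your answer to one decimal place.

%ΔQ ≈ η × %ΔI = 1.92 × 7.4% = 14.208%.
New Q ≈ 517 × (1 + 0.14208) = 590.5.

590.5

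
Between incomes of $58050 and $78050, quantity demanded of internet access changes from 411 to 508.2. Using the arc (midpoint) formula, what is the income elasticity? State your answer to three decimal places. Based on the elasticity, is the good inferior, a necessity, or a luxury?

ΔQ = 508.2 − 411 = 97.2; midpoint Q̄ = (411 + 508.2)/2 = 459.6.
ΔI = 78050 − 58050 = 20000; midpoint Ī = (58050 + 78050)/2 = 68050.
η = (ΔQ/Q̄) ÷ (ΔI/Ī) = (97.2/459.6) ÷ (20000/68050) = 0.720.
0 < η < 1 ⇒ necessity.

0.720 (necessity)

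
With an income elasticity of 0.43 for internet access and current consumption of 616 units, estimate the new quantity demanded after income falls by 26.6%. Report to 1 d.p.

545.5

%ΔQ ≈ η × %ΔI = 0.43 × (-26.6%) = -11.438%.
New Q ≈ 616 × (1 − 0.11438) = 545.5.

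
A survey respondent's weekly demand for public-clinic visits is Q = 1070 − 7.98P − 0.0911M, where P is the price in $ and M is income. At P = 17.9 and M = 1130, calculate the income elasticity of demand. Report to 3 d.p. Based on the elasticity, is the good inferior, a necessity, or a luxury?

-0.125 (inferior good)

At P = 17.9, M = 1130: Q = 824.215.
Holding P constant, ∂Q/∂M = −0.0911.
η_M = (∂Q/∂M)·(M/Q) = -0.0911 × (1130/824.215) = -0.125.
Since η < 0, this is an inferior good.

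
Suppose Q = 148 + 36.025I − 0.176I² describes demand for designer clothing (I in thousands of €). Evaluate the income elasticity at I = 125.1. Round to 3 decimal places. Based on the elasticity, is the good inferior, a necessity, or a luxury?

-0.527 (inferior good)

At I = 125.1: Q = 1900.3257.
dQ/dI = 36.025 − 0.352I = -8.01020.
η = (dQ/dI)·(I/Q) = -8.01020 × (125.1/1900.3257) = -0.527.
η < 0 ⇒ inferior good.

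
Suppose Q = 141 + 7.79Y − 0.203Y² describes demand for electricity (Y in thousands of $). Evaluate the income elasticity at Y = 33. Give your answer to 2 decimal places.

-1.05

At Y = 33: Q = 177.0030.
dQ/dY = 7.79 − 0.406Y = -5.60800.
η = (dQ/dY)·(Y/Q) = -5.60800 × (33/177.0030) = -1.05.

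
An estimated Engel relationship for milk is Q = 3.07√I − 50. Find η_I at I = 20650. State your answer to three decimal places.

0.564

At I = 20650: Q = 391.162.
dQ/dI = 3.07/(2√I) = 0.0106819 at this income.
η = (dQ/dI)·(I/Q) = 0.0106819 × (20650/391.162) = 0.564.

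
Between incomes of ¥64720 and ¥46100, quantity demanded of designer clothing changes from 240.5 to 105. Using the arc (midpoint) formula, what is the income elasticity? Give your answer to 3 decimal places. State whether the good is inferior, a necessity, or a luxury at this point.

2.334 (luxury)

ΔQ = 105 − 240.5 = -135.5; midpoint Q̄ = (240.5 + 105)/2 = 172.75.
ΔI = 46100 − 64720 = -18620; midpoint Ī = (64720 + 46100)/2 = 55410.
η = (ΔQ/Q̄) ÷ (ΔI/Ī) = (-135.5/172.75) ÷ (-18620/55410) = 2.334.
η > 1 ⇒ luxury.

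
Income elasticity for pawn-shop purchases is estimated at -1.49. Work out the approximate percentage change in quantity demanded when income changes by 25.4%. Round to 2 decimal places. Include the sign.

-37.85%

%ΔQ ≈ η × %ΔI = -1.49 × 25.4% = -37.85%.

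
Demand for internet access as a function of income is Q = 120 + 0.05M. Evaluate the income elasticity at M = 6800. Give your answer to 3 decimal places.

0.739

At M = 6800: Q = 460.000.
dQ/dM = 0.05.
η = (dQ/dM)·(M/Q) = 0.05 × (6800/460.000) = 0.739.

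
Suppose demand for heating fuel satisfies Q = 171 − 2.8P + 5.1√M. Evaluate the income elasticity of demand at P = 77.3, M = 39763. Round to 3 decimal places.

At P = 77.3, M = 39763: Q = 971.534.
Holding P constant, ∂Q/∂M = 5.1/(2√M) = 0.0127879.
η_M = (∂Q/∂M)·(M/Q) = 0.0127879 × (39763/971.534) = 0.523.

0.523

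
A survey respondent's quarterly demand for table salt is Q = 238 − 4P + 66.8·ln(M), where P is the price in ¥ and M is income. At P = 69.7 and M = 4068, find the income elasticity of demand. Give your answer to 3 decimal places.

At P = 69.7, M = 4068: Q = 514.369.
Holding P constant, ∂Q/∂M = 66.8/M = 0.0164208.
η_M = (∂Q/∂M)·(M/Q) = 0.0164208 × (4068/514.369) = 0.130.

0.130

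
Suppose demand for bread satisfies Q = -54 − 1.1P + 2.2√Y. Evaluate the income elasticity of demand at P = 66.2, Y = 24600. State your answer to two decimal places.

At P = 66.2, Y = 24600: Q = 218.237.
Holding P constant, ∂Q/∂Y = 2.2/(2√Y) = 0.00701334.
η_Y = (∂Q/∂Y)·(Y/Q) = 0.00701334 × (24600/218.237) = 0.79.

0.79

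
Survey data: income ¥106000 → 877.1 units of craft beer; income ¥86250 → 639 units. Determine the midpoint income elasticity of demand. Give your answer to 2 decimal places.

ΔQ = 639 − 877.1 = -238.1; midpoint Q̄ = (877.1 + 639)/2 = 758.05.
ΔI = 86250 − 106000 = -19750; midpoint Ī = (106000 + 86250)/2 = 96125.
η = (ΔQ/Q̄) ÷ (ΔI/Ī) = (-238.1/758.05) ÷ (-19750/96125) = 1.53.

1.53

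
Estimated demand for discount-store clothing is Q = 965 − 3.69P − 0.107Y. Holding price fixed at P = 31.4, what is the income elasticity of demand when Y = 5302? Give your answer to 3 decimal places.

At P = 31.4, Y = 5302: Q = 281.820.
Holding P constant, ∂Q/∂Y = −0.107.
η_Y = (∂Q/∂Y)·(Y/Q) = -0.107 × (5302/281.820) = -2.013.

-2.013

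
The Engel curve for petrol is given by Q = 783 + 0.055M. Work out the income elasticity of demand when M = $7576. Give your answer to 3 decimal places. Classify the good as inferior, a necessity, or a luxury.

0.347 (necessity)

At M = 7576: Q = 1199.680.
dQ/dM = 0.055.
η = (dQ/dM)·(M/Q) = 0.055 × (7576/1199.680) = 0.347.
Since 0 < η < 1, the good is a necessity.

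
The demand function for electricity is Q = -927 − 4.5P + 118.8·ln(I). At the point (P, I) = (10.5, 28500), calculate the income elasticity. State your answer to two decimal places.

At P = 10.5, I = 28500: Q = 244.360.
Holding P constant, ∂Q/∂I = 118.8/I = 0.00416842.
η_I = (∂Q/∂I)·(I/Q) = 0.00416842 × (28500/244.360) = 0.49.

0.49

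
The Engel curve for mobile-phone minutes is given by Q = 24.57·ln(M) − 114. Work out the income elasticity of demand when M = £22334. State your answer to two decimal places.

0.19

At M = 22334: Q = 132.041.
dQ/dM = 24.57/M = 0.00110012 at this income.
η = (dQ/dM)·(M/Q) = 0.00110012 × (22334/132.041) = 0.19.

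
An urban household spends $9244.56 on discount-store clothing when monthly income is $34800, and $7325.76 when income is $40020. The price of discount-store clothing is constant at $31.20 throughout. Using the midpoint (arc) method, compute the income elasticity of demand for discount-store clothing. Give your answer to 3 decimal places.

-1.660

With a constant price, Q₁ = 9244.56/31.20 = 296.300 and Q₂ = 7325.76/31.20 = 234.800 (equivalently, work directly with expenditure since P cancels).
Midpoint %ΔQ = (7325.76 − 9244.56)/8285.16 = -0.23159; midpoint %ΔI = (40020 − 34800)/37410 = 0.13953.
η = -0.23159 / 0.13953 = -1.660.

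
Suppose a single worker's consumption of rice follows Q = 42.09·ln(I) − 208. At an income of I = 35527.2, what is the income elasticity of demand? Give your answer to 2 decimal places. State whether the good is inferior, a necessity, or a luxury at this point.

At I = 35527.2: Q = 233.021.
dQ/dI = 42.09/I = 0.00118473 at this income.
η = (dQ/dI)·(I/Q) = 0.00118473 × (35527.2/233.021) = 0.18.
Since 0 < η < 1, the good is a necessity.

0.18 (necessity)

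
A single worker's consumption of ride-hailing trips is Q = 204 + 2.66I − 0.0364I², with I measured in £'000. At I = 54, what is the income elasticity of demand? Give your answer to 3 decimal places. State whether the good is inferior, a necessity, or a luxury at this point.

-0.284 (inferior good)

At I = 54: Q = 241.4976.
dQ/dI = 2.66 − 0.0728I = -1.27120.
η = (dQ/dI)·(I/Q) = -1.27120 × (54/241.4976) = -0.284.
η < 0 ⇒ inferior good.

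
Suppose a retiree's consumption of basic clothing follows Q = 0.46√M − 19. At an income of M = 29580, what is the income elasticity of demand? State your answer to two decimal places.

0.66

At M = 29580: Q = 60.115.
dQ/dM = 0.46/(2√M) = 0.0013373 at this income.
η = (dQ/dM)·(M/Q) = 0.0013373 × (29580/60.115) = 0.66.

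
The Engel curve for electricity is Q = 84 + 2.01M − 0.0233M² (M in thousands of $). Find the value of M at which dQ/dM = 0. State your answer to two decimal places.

dQ/dM = 2.01 − 0.0466M.
The good is inferior where dQ/dM < 0. Setting dQ/dM = 0 gives M = 2.01 / 0.0466 = 43.13.

43.13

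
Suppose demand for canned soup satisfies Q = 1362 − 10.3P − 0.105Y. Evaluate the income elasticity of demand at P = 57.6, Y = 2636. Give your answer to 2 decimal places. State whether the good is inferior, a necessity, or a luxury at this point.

-0.56 (inferior good)

At P = 57.6, Y = 2636: Q = 491.940.
Holding P constant, ∂Q/∂Y = −0.105.
η_Y = (∂Q/∂Y)·(Y/Q) = -0.105 × (2636/491.940) = -0.56.
Since η < 0, this is an inferior good.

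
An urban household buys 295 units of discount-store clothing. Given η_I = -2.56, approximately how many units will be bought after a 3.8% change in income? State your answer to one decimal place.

266.3

%ΔQ ≈ η × %ΔI = -2.56 × 3.8% = -9.728%.
New Q ≈ 295 × (1 − 0.09728) = 266.3.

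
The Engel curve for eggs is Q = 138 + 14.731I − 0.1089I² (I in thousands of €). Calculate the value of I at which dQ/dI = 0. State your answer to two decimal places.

dQ/dI = 14.731 − 0.2178I.
The good is inferior where dQ/dI < 0. Setting dQ/dI = 0 gives I = 14.731 / 0.2178 = 67.64.

67.64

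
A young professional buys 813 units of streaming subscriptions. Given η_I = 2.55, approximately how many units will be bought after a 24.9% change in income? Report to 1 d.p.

1329.2

%ΔQ ≈ η × %ΔI = 2.55 × 24.9% = 63.495%.
New Q ≈ 813 × (1 + 0.63495) = 1329.2.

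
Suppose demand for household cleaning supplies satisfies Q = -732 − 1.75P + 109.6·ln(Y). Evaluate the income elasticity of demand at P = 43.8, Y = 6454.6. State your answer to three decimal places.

At P = 43.8, Y = 6454.6: Q = 152.821.
Holding P constant, ∂Q/∂Y = 109.6/Y = 0.0169801.
η_Y = (∂Q/∂Y)·(Y/Q) = 0.0169801 × (6454.6/152.821) = 0.717.

0.717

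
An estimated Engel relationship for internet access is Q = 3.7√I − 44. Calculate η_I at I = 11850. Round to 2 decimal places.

0.56

At I = 11850: Q = 358.774.
dQ/dI = 3.7/(2√I) = 0.0169947 at this income.
η = (dQ/dI)·(I/Q) = 0.0169947 × (11850/358.774) = 0.56.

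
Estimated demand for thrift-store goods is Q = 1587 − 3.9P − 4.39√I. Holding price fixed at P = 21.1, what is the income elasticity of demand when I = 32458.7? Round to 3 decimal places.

-0.554

At P = 21.1, I = 32458.7: Q = 713.795.
Holding P constant, ∂Q/∂I = -4.39/(2√I) = -0.0121834.
η_I = (∂Q/∂I)·(I/Q) = -0.0121834 × (32458.7/713.795) = -0.554.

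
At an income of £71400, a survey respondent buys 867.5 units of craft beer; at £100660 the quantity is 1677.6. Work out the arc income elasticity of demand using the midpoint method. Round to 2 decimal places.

1.87

ΔQ = 1677.6 − 867.5 = 810.1; midpoint Q̄ = (867.5 + 1677.6)/2 = 1272.55.
ΔI = 100660 − 71400 = 29260; midpoint Ī = (71400 + 100660)/2 = 86030.
η = (ΔQ/Q̄) ÷ (ΔI/Ī) = (810.1/1272.55) ÷ (29260/86030) = 1.87.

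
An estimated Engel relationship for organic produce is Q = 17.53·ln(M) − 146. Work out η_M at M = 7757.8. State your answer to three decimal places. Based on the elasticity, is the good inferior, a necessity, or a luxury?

At M = 7757.8: Q = 11.007.
dQ/dM = 17.53/M = 0.00225966 at this income.
η = (dQ/dM)·(M/Q) = 0.00225966 × (7757.8/11.007) = 1.593.
Since η > 1, the good is a luxury.

1.593 (luxury)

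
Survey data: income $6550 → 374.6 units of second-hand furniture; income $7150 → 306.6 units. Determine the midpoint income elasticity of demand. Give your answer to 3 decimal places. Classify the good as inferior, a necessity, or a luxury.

-2.279 (inferior good)

ΔQ = 306.6 − 374.6 = -68; midpoint Q̄ = (374.6 + 306.6)/2 = 340.6.
ΔI = 7150 − 6550 = 600; midpoint Ī = (6550 + 7150)/2 = 6850.
η = (ΔQ/Q̄) ÷ (ΔI/Ī) = (-68/340.6) ÷ (600/6850) = -2.279.
η < 0 ⇒ inferior good.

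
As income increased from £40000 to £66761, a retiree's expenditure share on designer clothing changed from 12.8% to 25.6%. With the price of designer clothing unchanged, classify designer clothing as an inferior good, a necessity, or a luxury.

The budget share rises as income rises, so η > 1.

luxury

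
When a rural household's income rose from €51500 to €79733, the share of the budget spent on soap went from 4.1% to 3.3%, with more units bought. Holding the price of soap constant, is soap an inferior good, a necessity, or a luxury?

Quantity rises but the budget share falls as income rises, so 0 < η < 1.

necessity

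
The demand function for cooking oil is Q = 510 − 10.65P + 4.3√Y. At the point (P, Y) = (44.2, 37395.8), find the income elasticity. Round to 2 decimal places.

At P = 44.2, Y = 37395.8: Q = 870.804.
Holding P constant, ∂Q/∂Y = 4.3/(2√Y) = 0.011118.
η_Y = (∂Q/∂Y)·(Y/Q) = 0.011118 × (37395.8/870.804) = 0.48.

0.48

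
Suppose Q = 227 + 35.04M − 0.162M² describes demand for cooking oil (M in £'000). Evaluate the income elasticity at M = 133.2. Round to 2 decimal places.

-0.54

At M = 133.2: Q = 2020.0851.
dQ/dM = 35.04 − 0.324M = -8.11680.
η = (dQ/dM)·(M/Q) = -8.11680 × (133.2/2020.0851) = -0.54.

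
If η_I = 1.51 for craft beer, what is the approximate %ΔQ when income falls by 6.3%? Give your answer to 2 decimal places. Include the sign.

-9.51%

%ΔQ ≈ η × %ΔI = 1.51 × (-6.3%) = -9.51%.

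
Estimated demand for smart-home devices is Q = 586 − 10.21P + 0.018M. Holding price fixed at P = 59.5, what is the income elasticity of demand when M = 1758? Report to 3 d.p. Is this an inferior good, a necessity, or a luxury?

At P = 59.5, M = 1758: Q = 10.149.
Holding P constant, ∂Q/∂M = 0.018.
η_M = (∂Q/∂M)·(M/Q) = 0.018 × (1758/10.149) = 3.118.
Since η > 1, this is a luxury.

3.118 (luxury)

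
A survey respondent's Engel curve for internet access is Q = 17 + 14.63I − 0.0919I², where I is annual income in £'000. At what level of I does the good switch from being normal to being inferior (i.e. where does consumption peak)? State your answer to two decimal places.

dQ/dI = 14.63 − 0.1838I.
The good is inferior where dQ/dI < 0. Setting dQ/dI = 0 gives I = 14.63 / 0.1838 = 79.60.

79.60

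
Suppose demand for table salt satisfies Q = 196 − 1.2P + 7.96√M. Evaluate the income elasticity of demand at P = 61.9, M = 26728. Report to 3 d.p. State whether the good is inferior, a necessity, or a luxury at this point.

At P = 61.9, M = 26728: Q = 1423.077.
Holding P constant, ∂Q/∂M = 7.96/(2√M) = 0.0243444.
η_M = (∂Q/∂M)·(M/Q) = 0.0243444 × (26728/1423.077) = 0.457.
Since 0 < η < 1, this is a necessity.

0.457 (necessity)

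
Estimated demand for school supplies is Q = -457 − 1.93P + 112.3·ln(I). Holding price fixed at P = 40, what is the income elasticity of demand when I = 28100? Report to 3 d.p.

0.182

At P = 40, I = 28100: Q = 616.148.
Holding P constant, ∂Q/∂I = 112.3/I = 0.00399644.
η_I = (∂Q/∂I)·(I/Q) = 0.00399644 × (28100/616.148) = 0.182.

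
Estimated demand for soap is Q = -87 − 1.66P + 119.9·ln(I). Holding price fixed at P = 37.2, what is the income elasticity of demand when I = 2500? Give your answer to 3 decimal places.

0.152

At P = 37.2, I = 2500: Q = 789.351.
Holding P constant, ∂Q/∂I = 119.9/I = 0.04796.
η_I = (∂Q/∂I)·(I/Q) = 0.04796 × (2500/789.351) = 0.152.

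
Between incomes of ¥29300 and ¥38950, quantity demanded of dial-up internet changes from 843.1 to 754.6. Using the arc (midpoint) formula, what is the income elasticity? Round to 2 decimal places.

-0.39

ΔQ = 754.6 − 843.1 = -88.5; midpoint Q̄ = (843.1 + 754.6)/2 = 798.85.
ΔI = 38950 − 29300 = 9650; midpoint Ī = (29300 + 38950)/2 = 34125.
η = (ΔQ/Q̄) ÷ (ΔI/Ī) = (-88.5/798.85) ÷ (9650/34125) = -0.39.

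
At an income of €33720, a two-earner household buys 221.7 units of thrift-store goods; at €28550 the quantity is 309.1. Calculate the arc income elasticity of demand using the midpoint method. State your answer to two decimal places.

ΔQ = 309.1 − 221.7 = 87.4; midpoint Q̄ = (221.7 + 309.1)/2 = 265.4.
ΔI = 28550 − 33720 = -5170; midpoint Ī = (33720 + 28550)/2 = 31135.
η = (ΔQ/Q̄) ÷ (ΔI/Ī) = (87.4/265.4) ÷ (-5170/31135) = -1.98.

-1.98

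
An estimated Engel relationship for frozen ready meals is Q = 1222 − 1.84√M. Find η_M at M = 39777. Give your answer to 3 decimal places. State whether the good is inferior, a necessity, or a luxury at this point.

-0.215 (inferior good)

At M = 39777: Q = 855.027.
dQ/dM = -1.84/(2√M) = -0.00461288 at this income.
η = (dQ/dM)·(M/Q) = -0.00461288 × (39777/855.027) = -0.215.
Since η < 0, the good is an inferior good.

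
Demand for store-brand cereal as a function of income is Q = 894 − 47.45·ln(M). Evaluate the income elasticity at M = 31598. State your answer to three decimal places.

At M = 31598: Q = 402.378.
dQ/dM = -47.45/M = -0.00150168 at this income.
η = (dQ/dM)·(M/Q) = -0.00150168 × (31598/402.378) = -0.118.

-0.118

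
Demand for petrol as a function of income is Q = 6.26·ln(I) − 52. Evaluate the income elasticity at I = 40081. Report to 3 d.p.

0.436

At I = 40081: Q = 14.348.
dQ/dI = 6.26/I = 0.000156184 at this income.
η = (dQ/dI)·(I/Q) = 0.000156184 × (40081/14.348) = 0.436.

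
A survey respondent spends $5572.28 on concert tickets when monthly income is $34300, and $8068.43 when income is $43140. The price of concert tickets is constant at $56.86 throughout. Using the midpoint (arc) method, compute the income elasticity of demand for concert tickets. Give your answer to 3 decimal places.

With a constant price, Q₁ = 5572.28/56.86 = 98.000 and Q₂ = 8068.43/56.86 = 141.900 (equivalently, work directly with expenditure since P cancels).
Midpoint %ΔQ = (8068.43 − 5572.28)/6820.36 = 0.36599; midpoint %ΔI = (43140 − 34300)/38720 = 0.22831.
η = 0.36599 / 0.22831 = 1.603.

1.603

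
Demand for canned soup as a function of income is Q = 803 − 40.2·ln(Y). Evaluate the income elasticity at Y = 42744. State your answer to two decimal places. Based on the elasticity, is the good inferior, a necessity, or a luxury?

-0.11 (inferior good)

At Y = 42744: Q = 374.348.
dQ/dY = -40.2/Y = -0.000940483 at this income.
η = (dQ/dY)·(Y/Q) = -0.000940483 × (42744/374.348) = -0.11.
Since η < 0, the good is an inferior good.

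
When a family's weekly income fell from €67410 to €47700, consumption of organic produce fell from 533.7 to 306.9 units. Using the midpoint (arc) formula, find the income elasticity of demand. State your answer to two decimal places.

1.58

ΔQ = 306.9 − 533.7 = -226.8; midpoint Q̄ = (533.7 + 306.9)/2 = 420.3.
ΔI = 47700 − 67410 = -19710; midpoint Ī = (67410 + 47700)/2 = 57555.
η = (ΔQ/Q̄) ÷ (ΔI/Ī) = (-226.8/420.3) ÷ (-19710/57555) = 1.58.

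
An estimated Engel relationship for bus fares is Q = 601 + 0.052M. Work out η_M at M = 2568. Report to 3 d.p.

At M = 2568: Q = 734.536.
dQ/dM = 0.052.
η = (dQ/dM)·(M/Q) = 0.052 × (2568/734.536) = 0.182.

0.182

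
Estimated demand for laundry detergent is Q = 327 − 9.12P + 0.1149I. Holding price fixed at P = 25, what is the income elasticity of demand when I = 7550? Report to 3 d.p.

At P = 25, I = 7550: Q = 966.495.
Holding P constant, ∂Q/∂I = 0.1149.
η_I = (∂Q/∂I)·(I/Q) = 0.1149 × (7550/966.495) = 0.898.

0.898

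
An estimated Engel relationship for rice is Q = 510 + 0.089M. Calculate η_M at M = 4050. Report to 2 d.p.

0.41

At M = 4050: Q = 870.450.
dQ/dM = 0.089.
η = (dQ/dM)·(M/Q) = 0.089 × (4050/870.450) = 0.41.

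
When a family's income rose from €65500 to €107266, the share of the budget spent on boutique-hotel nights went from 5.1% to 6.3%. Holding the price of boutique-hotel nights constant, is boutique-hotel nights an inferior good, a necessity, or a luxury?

The budget share rises as income rises, so η > 1.

luxury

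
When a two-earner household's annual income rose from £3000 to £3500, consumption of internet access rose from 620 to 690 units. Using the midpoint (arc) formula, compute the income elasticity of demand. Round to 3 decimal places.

0.695

ΔQ = 690 − 620 = 70; midpoint Q̄ = (620 + 690)/2 = 655.
ΔI = 3500 − 3000 = 500; midpoint Ī = (3000 + 3500)/2 = 3250.
η = (ΔQ/Q̄) ÷ (ΔI/Ī) = (70/655) ÷ (500/3250) = 0.695.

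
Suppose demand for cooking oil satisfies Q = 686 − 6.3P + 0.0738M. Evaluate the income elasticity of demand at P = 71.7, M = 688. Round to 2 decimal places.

0.18

At P = 71.7, M = 688: Q = 285.064.
Holding P constant, ∂Q/∂M = 0.0738.
η_M = (∂Q/∂M)·(M/Q) = 0.0738 × (688/285.064) = 0.18.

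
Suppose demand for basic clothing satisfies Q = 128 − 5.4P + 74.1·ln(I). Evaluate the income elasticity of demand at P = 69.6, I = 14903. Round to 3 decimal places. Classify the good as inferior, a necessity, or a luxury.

0.160 (necessity)

At P = 69.6, I = 14903: Q = 464.210.
Holding P constant, ∂Q/∂I = 74.1/I = 0.00497215.
η_I = (∂Q/∂I)·(I/Q) = 0.00497215 × (14903/464.210) = 0.160.
Since 0 < η < 1, this is a necessity.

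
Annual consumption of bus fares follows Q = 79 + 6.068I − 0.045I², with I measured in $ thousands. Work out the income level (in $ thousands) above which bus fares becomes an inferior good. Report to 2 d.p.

67.42

dQ/dI = 6.068 − 0.09I.
The good is inferior where dQ/dI < 0. Setting dQ/dI = 0 gives I = 6.068 / 0.09 = 67.42.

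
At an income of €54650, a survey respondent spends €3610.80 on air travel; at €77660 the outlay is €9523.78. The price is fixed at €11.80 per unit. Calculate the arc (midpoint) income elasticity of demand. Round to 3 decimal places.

With a constant price, Q₁ = 3610.80/11.80 = 306.000 and Q₂ = 9523.78/11.80 = 807.100 (equivalently, work directly with expenditure since P cancels).
Midpoint %ΔQ = (9523.78 − 3610.80)/6567.29 = 0.90037; midpoint %ΔI = (77660 − 54650)/66155 = 0.34782.
η = 0.90037 / 0.34782 = 2.589.

2.589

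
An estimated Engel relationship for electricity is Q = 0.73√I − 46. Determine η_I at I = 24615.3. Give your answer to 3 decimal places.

At I = 24615.3: Q = 68.532.
dQ/dI = 0.73/(2√I) = 0.00232643 at this income.
η = (dQ/dI)·(I/Q) = 0.00232643 × (24615.3/68.532) = 0.836.

0.836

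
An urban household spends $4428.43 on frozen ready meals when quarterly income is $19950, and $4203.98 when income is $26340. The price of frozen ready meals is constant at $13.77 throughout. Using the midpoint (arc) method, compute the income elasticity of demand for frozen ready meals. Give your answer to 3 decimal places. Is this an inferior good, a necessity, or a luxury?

With a constant price, Q₁ = 4428.43/13.77 = 321.600 and Q₂ = 4203.98/13.77 = 305.300 (equivalently, work directly with expenditure since P cancels).
Midpoint %ΔQ = (4203.98 − 4428.43)/4316.21 = -0.05200; midpoint %ΔI = (26340 − 19950)/23145 = 0.27609.
η = -0.05200 / 0.27609 = -0.188.
η < 0 ⇒ inferior good.

-0.188 (inferior good)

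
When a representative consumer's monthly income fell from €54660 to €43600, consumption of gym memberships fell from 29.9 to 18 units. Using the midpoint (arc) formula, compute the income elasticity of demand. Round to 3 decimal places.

ΔQ = 18 − 29.9 = -11.9; midpoint Q̄ = (29.9 + 18)/2 = 23.95.
ΔI = 43600 − 54660 = -11060; midpoint Ī = (54660 + 43600)/2 = 49130.
η = (ΔQ/Q̄) ÷ (ΔI/Ī) = (-11.9/23.95) ÷ (-11060/49130) = 2.207.

2.207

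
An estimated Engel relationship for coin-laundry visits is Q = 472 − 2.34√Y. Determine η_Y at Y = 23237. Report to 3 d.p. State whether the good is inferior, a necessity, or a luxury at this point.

At Y = 23237: Q = 115.298.
dQ/dY = -2.34/(2√Y) = -0.00767531 at this income.
η = (dQ/dY)·(Y/Q) = -0.00767531 × (23237/115.298) = -1.547.
Since η < 0, the good is an inferior good.

-1.547 (inferior good)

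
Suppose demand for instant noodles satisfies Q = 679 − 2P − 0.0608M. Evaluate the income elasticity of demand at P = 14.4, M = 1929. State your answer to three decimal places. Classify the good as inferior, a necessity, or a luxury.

At P = 14.4, M = 1929: Q = 532.917.
Holding P constant, ∂Q/∂M = −0.0608.
η_M = (∂Q/∂M)·(M/Q) = -0.0608 × (1929/532.917) = -0.220.
Since η < 0, this is an inferior good.

-0.220 (inferior good)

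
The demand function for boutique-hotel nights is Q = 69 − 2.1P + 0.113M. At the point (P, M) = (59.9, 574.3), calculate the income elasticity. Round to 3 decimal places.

At P = 59.9, M = 574.3: Q = 8.106.
Holding P constant, ∂Q/∂M = 0.113.
η_M = (∂Q/∂M)·(M/Q) = 0.113 × (574.3/8.106) = 8.006.

8.006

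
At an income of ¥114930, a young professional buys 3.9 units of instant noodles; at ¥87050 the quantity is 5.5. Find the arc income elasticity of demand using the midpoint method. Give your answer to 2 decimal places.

-1.23

ΔQ = 5.5 − 3.9 = 1.6; midpoint Q̄ = (3.9 + 5.5)/2 = 4.7.
ΔI = 87050 − 114930 = -27880; midpoint Ī = (114930 + 87050)/2 = 100990.
η = (ΔQ/Q̄) ÷ (ΔI/Ī) = (1.6/4.7) ÷ (-27880/100990) = -1.23.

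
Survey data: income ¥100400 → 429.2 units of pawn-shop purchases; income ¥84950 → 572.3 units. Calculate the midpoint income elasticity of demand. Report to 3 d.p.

ΔQ = 572.3 − 429.2 = 143.1; midpoint Q̄ = (429.2 + 572.3)/2 = 500.75.
ΔI = 84950 − 100400 = -15450; midpoint Ī = (100400 + 84950)/2 = 92675.
η = (ΔQ/Q̄) ÷ (ΔI/Ī) = (143.1/500.75) ÷ (-15450/92675) = -1.714.

-1.714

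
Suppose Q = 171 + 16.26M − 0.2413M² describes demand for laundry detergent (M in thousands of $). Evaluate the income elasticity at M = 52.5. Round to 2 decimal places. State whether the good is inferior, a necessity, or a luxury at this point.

-1.33 (inferior good)

At M = 52.5: Q = 359.5669.
dQ/dM = 16.26 − 0.4826M = -9.07650.
η = (dQ/dM)·(M/Q) = -9.07650 × (52.5/359.5669) = -1.33.
η < 0 ⇒ inferior good.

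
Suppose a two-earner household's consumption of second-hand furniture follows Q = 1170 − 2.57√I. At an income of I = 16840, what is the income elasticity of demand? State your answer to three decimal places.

-0.199

At I = 16840: Q = 836.494.
dQ/dI = -2.57/(2√I) = -0.00990221 at this income.
η = (dQ/dI)·(I/Q) = -0.00990221 × (16840/836.494) = -0.199.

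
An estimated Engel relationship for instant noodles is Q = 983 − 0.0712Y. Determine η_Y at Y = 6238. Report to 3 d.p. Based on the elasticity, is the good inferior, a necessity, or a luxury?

At Y = 6238: Q = 538.854.
dQ/dY = −0.0712.
η = (dQ/dY)·(Y/Q) = -0.0712 × (6238/538.854) = -0.824.
Since η < 0, the good is an inferior good.

-0.824 (inferior good)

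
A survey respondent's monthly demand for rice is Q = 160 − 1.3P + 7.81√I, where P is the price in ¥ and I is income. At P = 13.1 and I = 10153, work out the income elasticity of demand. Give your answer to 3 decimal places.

At P = 13.1, I = 10153: Q = 929.922.
Holding P constant, ∂Q/∂I = 7.81/(2√I) = 0.0387547.
η_I = (∂Q/∂I)·(I/Q) = 0.0387547 × (10153/929.922) = 0.423.

0.423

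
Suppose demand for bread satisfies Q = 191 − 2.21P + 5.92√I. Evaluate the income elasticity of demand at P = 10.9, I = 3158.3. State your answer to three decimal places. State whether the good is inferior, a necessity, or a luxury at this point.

At P = 10.9, I = 3158.3: Q = 499.608.
Holding P constant, ∂Q/∂I = 5.92/(2√I) = 0.0526702.
η_I = (∂Q/∂I)·(I/Q) = 0.0526702 × (3158.3/499.608) = 0.333.
Since 0 < η < 1, this is a necessity.

0.333 (necessity)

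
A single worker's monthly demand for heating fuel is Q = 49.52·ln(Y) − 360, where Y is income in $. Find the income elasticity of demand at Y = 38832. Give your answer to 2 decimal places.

At Y = 38832: Q = 163.278.
dQ/dY = 49.52/Y = 0.00127524 at this income.
η = (dQ/dY)·(Y/Q) = 0.00127524 × (38832/163.278) = 0.30.

0.30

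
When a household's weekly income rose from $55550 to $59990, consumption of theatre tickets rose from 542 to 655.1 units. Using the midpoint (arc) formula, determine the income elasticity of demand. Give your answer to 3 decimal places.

ΔQ = 655.1 − 542 = 113.1; midpoint Q̄ = (542 + 655.1)/2 = 598.55.
ΔI = 59990 − 55550 = 4440; midpoint Ī = (55550 + 59990)/2 = 57770.
η = (ΔQ/Q̄) ÷ (ΔI/Ī) = (113.1/598.55) ÷ (4440/57770) = 2.459.

2.459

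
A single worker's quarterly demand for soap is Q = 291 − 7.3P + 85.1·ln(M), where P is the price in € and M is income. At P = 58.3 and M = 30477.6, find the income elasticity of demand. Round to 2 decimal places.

At P = 58.3, M = 30477.6: Q = 744.046.
Holding P constant, ∂Q/∂M = 85.1/M = 0.00279221.
η_M = (∂Q/∂M)·(M/Q) = 0.00279221 × (30477.6/744.046) = 0.11.

0.11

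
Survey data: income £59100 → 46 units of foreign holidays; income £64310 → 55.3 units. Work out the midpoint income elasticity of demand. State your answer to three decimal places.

ΔQ = 55.3 − 46 = 9.3; midpoint Q̄ = (46 + 55.3)/2 = 50.65.
ΔI = 64310 − 59100 = 5210; midpoint Ī = (59100 + 64310)/2 = 61705.
η = (ΔQ/Q̄) ÷ (ΔI/Ī) = (9.3/50.65) ÷ (5210/61705) = 2.175.

2.175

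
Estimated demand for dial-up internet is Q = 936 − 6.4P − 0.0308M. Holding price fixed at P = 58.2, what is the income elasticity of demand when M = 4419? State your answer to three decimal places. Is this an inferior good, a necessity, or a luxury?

-0.318 (inferior good)

At P = 58.2, M = 4419: Q = 427.415.
Holding P constant, ∂Q/∂M = −0.0308.
η_M = (∂Q/∂M)·(M/Q) = -0.0308 × (4419/427.415) = -0.318.
Since η < 0, this is an inferior good.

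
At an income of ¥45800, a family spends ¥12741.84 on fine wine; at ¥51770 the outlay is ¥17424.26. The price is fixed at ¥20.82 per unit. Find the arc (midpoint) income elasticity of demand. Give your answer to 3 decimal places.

2.537

With a constant price, Q₁ = 12741.84/20.82 = 612.000 and Q₂ = 17424.26/20.82 = 836.900 (equivalently, work directly with expenditure since P cancels).
Midpoint %ΔQ = (17424.26 − 12741.84)/15083.05 = 0.31044; midpoint %ΔI = (51770 − 45800)/48785 = 0.12237.
η = 0.31044 / 0.12237 = 2.537.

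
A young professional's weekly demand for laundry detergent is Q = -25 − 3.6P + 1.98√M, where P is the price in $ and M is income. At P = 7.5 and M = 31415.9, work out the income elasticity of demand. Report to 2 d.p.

0.59

At P = 7.5, M = 31415.9: Q = 298.946.
Holding P constant, ∂Q/∂M = 1.98/(2√M) = 0.00558548.
η_M = (∂Q/∂M)·(M/Q) = 0.00558548 × (31415.9/298.946) = 0.59.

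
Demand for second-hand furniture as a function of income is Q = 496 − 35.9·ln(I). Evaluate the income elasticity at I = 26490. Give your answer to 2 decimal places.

-0.28

At I = 26490: Q = 130.376.
dQ/dI = -35.9/I = -0.00135523 at this income.
η = (dQ/dI)·(I/Q) = -0.00135523 × (26490/130.376) = -0.28.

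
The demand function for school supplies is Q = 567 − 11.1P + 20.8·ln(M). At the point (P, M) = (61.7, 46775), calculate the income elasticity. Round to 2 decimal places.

At P = 61.7, M = 46775: Q = 105.795.
Holding P constant, ∂Q/∂M = 20.8/M = 0.000444682.
η_M = (∂Q/∂M)·(M/Q) = 0.000444682 × (46775/105.795) = 0.20.

0.20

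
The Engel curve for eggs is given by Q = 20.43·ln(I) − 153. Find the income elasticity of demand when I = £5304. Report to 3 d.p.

At I = 5304: Q = 22.212.
dQ/dI = 20.43/I = 0.00385181 at this income.
η = (dQ/dI)·(I/Q) = 0.00385181 × (5304/22.212) = 0.920.

0.920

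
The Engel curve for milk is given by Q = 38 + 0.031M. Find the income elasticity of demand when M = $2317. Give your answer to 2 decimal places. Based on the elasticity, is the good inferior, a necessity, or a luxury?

0.65 (necessity)

At M = 2317: Q = 109.827.
dQ/dM = 0.031.
η = (dQ/dM)·(M/Q) = 0.031 × (2317/109.827) = 0.65.
Since 0 < η < 1, the good is a necessity.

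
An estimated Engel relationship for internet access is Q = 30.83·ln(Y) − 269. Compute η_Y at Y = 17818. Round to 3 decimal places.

0.941

At Y = 17818: Q = 32.763.
dQ/dY = 30.83/Y = 0.00173027 at this income.
η = (dQ/dY)·(Y/Q) = 0.00173027 × (17818/32.763) = 0.941.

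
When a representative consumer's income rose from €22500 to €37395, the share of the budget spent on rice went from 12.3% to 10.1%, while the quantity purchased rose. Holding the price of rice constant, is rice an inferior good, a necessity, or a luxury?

necessity

Quantity rises but the budget share falls as income rises, so 0 < η < 1.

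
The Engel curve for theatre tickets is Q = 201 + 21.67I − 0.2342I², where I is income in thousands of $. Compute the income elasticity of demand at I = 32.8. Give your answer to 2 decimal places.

0.31

At I = 32.8: Q = 659.8143.
dQ/dI = 21.67 − 0.4684I = 6.30648.
η = (dQ/dI)·(I/Q) = 6.30648 × (32.8/659.8143) = 0.31.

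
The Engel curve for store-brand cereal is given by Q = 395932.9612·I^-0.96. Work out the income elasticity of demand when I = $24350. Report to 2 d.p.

-0.96

For Q = A·I^β the income elasticity is constant and equal to β.
Here β = -0.96, so η = -0.96.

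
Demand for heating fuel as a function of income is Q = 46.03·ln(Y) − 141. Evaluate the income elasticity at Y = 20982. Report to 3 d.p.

At Y = 20982: Q = 317.064.
dQ/dY = 46.03/Y = 0.00219379 at this income.
η = (dQ/dY)·(Y/Q) = 0.00219379 × (20982/317.064) = 0.145.

0.145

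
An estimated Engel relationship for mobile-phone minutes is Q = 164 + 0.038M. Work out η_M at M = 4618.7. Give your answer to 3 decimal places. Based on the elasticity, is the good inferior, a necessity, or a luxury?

At M = 4618.7: Q = 339.511.
dQ/dM = 0.038.
η = (dQ/dM)·(M/Q) = 0.038 × (4618.7/339.511) = 0.517.
Since 0 < η < 1, the good is a necessity.

0.517 (necessity)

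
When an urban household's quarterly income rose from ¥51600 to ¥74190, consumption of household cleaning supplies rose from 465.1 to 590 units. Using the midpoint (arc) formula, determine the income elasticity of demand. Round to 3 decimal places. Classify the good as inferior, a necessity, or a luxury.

ΔQ = 590 − 465.1 = 124.9; midpoint Q̄ = (465.1 + 590)/2 = 527.55.
ΔI = 74190 − 51600 = 22590; midpoint Ī = (51600 + 74190)/2 = 62895.
η = (ΔQ/Q̄) ÷ (ΔI/Ī) = (124.9/527.55) ÷ (22590/62895) = 0.659.
0 < η < 1 ⇒ necessity.

0.659 (necessity)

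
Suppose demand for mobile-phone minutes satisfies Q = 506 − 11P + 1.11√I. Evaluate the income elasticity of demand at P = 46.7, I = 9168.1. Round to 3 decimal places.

0.539

At P = 46.7, I = 9168.1: Q = 98.583.
Holding P constant, ∂Q/∂I = 1.11/(2√I) = 0.00579633.
η_I = (∂Q/∂I)·(I/Q) = 0.00579633 × (9168.1/98.583) = 0.539.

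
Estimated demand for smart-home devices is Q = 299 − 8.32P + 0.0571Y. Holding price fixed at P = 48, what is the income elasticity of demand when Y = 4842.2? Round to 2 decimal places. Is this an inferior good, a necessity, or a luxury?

1.57 (luxury)

At P = 48, Y = 4842.2: Q = 176.130.
Holding P constant, ∂Q/∂Y = 0.0571.
η_Y = (∂Q/∂Y)·(Y/Q) = 0.0571 × (4842.2/176.130) = 1.57.
Since η > 1, this is a luxury.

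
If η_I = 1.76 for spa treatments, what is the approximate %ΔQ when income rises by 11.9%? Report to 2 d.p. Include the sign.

20.94%

%ΔQ ≈ η × %ΔI = 1.76 × 11.9% = 20.94%.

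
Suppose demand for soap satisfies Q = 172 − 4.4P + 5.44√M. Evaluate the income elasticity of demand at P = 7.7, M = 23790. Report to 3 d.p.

0.429

At P = 7.7, M = 23790: Q = 977.186.
Holding P constant, ∂Q/∂M = 5.44/(2√M) = 0.0176348.
η_M = (∂Q/∂M)·(M/Q) = 0.0176348 × (23790/977.186) = 0.429.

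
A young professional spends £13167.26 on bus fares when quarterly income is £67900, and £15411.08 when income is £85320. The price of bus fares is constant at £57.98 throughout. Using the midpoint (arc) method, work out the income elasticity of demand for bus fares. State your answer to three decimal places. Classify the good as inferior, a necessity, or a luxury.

0.691 (necessity)

With a constant price, Q₁ = 13167.26/57.98 = 227.100 and Q₂ = 15411.08/57.98 = 265.800 (equivalently, work directly with expenditure since P cancels).
Midpoint %ΔQ = (15411.08 − 13167.26)/14289.17 = 0.15703; midpoint %ΔI = (85320 − 67900)/76610 = 0.22739.
η = 0.15703 / 0.22739 = 0.691.
0 < η < 1 ⇒ necessity.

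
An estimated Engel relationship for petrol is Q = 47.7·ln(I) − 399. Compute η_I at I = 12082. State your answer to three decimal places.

At I = 12082: Q = 49.355.
dQ/dI = 47.7/I = 0.00394802 at this income.
η = (dQ/dI)·(I/Q) = 0.00394802 × (12082/49.355) = 0.966.

0.966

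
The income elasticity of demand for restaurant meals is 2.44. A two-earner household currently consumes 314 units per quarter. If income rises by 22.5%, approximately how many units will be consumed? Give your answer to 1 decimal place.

%ΔQ ≈ η × %ΔI = 2.44 × 22.5% = 54.9%.
New Q ≈ 314 × (1 + 0.549) = 486.4.

486.4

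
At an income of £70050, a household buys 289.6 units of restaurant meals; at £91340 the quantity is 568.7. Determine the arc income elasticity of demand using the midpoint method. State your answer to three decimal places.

ΔQ = 568.7 − 289.6 = 279.1; midpoint Q̄ = (289.6 + 568.7)/2 = 429.15.
ΔI = 91340 − 70050 = 21290; midpoint Ī = (70050 + 91340)/2 = 80695.
η = (ΔQ/Q̄) ÷ (ΔI/Ī) = (279.1/429.15) ÷ (21290/80695) = 2.465.

2.465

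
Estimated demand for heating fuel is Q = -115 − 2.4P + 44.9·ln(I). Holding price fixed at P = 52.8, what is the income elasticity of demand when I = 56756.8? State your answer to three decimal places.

At P = 52.8, I = 56756.8: Q = 249.779.
Holding P constant, ∂Q/∂I = 44.9/I = 0.000791095.
η_I = (∂Q/∂I)·(I/Q) = 0.000791095 × (56756.8/249.779) = 0.180.

0.180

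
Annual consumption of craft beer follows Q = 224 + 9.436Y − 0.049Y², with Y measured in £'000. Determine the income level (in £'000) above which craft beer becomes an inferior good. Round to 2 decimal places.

dQ/dY = 9.436 − 0.098Y.
The good is inferior where dQ/dY < 0. Setting dQ/dY = 0 gives Y = 9.436 / 0.098 = 96.29.

96.29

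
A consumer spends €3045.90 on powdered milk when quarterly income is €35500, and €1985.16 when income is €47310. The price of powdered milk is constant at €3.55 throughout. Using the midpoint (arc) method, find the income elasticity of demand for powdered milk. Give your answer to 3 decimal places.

-1.478

With a constant price, Q₁ = 3045.90/3.55 = 858.000 and Q₂ = 1985.16/3.55 = 559.200 (equivalently, work directly with expenditure since P cancels).
Midpoint %ΔQ = (1985.16 − 3045.90)/2515.53 = -0.42168; midpoint %ΔI = (47310 − 35500)/41405 = 0.28523.
η = -0.42168 / 0.28523 = -1.478.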